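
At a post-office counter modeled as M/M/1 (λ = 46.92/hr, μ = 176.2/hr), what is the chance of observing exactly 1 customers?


ρ = 46.92/176.2 = 0.2663
P_n = (1−ρ)·ρ^n = (1 − 0.2663)·0.2663^1 = 0.7337·0.266288 = 0.195379

Final: 0.195379


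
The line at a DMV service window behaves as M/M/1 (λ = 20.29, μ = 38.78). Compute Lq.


ρ = 20.29/38.78 = 0.5232
Lq = ρ²/(1−ρ) = 0.2737/0.4768 = 0.5741

Final: 0.5741


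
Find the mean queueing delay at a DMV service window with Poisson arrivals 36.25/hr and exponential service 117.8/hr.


ρ = 36.25/117.8 = 0.3077
Wq = ρ/(μ−λ) = 0.3077/(117.8 − 36.25) = 0.3077/81.55 = 0.003773 hr

Final: 0.003773 hr


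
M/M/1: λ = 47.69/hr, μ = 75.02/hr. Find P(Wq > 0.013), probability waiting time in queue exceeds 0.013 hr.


ρ = 47.69/75.02 = 0.6357
P(Wq > t) = ρ·e^{−(μ−λ)t} = 0.6357·e^{−0.3553}
= 0.6357·0.700970 = 0.445605

Final: 0.445605


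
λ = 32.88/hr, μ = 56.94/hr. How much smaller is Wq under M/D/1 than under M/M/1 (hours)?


ρ = 32.88/56.94 = 0.5774
Wq(M/M/1) = ρ/(μ−λ) = 0.5774/24.06 = 0.02400 hr
Wq(M/D/1) = ρ/(2(μ−λ)) = 0.01200 hr
Savings = 0.02400 − 0.01200 = 0.01200 hr

Final: 0.01200 hr


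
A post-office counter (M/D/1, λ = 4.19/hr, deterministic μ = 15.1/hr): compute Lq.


ρ = 4.19/15.1 = 0.2775
M/D/1: Lq = ρ²/(2(1−ρ)) = 0.07700/(2·0.7225) = 0.05328

Final: 0.05328


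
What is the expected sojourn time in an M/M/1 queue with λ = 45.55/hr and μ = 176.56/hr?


W = 1/(μ−λ) = 1/(176.56 − 45.55) = 1/131.01 = 0.007633 hr

Final: 0.007633 hr


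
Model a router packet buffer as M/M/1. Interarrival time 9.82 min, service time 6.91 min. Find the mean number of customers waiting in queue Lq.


λ = 60/9.82 = 6.1100 /hr
μ = 60/6.91 = 8.6831 /hr
ρ = λ/μ = 6.1100/8.6831 = 0.7037
Lq = ρ²/(1−ρ) = 0.4951/0.2963 = 1.6709

Final: 1.6709


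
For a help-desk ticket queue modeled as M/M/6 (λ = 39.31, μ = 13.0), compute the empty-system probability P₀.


a = λ/μ = 39.31/13.0 = 3.0238; ρ = a/c = 0.5040
Σ_{k=0}^{5} a^k/k! (terms k=0..5) = 1.00000 + 3.02385 + 4.57182 + 4.60816 + 3.48359 + 2.10677 = 18.79420
Tail: a^6/(6!(1−ρ)) = 764.46595/(720·0.4960) = 2.14053
P₀ = 1/(18.79420 + 2.14053) = 1/20.93473 = 0.047768

Final: 0.047768


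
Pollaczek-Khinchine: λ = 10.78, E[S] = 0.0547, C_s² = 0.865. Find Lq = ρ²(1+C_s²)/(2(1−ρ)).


ρ = λ·E[S] = 10.78·0.0547 = 0.5897
Lq = ρ²(1+C_s²)/(2(1−ρ)) = 0.3477·(1+0.865)/(2·0.4103)
= 0.3477·1.8650/0.8207 = 0.79018

Final: 0.79018


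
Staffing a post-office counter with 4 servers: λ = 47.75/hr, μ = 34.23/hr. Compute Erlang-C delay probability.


a = λ/μ = 1.3950; ρ = a/4 = 0.3487
P₀ = 0.246145 (from M/M/c formula)
C(c,a) = [a^c/(c!(1−ρ))]·P₀ = [3.78674/(24·0.6513)]·0.246145
= 0.24227·0.246145 = 0.059634

Final: 0.059634


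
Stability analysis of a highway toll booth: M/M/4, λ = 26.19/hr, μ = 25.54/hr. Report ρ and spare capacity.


Total capacity cμ = 4·25.54 = 102.16/hr
ρ = λ/(cμ) = 26.19/102.16 = 0.2564
Stable ⇔ ρ < 1: YES
Spare capacity = cμ − λ = 102.16 − 26.19 = 75.97/hr

Final: ρ = 0.2564; stable; margin = 75.97/hr


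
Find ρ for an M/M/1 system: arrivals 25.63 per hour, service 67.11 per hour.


ρ = λ/μ = 25.63/67.11 = 0.3819

Final: 0.3819


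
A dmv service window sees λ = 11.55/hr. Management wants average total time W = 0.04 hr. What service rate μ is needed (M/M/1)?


W = 1/(μ−λ) ⇒ μ − λ = 1/W = 1/0.04 = 25.0000
μ = λ + 1/W = 11.55 + 25.0000 = 36.5500 per hr

Final: 36.5500 /hr


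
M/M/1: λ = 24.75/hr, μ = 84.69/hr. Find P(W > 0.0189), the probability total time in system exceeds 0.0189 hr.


W ~ Exponential(μ−λ) for M/M/1.
μ − λ = 84.69 − 24.75 = 59.9400
P(W > t) = e^{−(μ−λ)t} = e^{−1.1329} = 0.322109

Final: 0.322109


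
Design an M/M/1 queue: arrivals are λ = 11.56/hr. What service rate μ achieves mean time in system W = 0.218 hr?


W = 1/(μ−λ) ⇒ μ − λ = 1/W = 1/0.218 = 4.5872
μ = λ + 1/W = 11.56 + 4.5872 = 16.1472 per hr

Final: 16.1472 /hr


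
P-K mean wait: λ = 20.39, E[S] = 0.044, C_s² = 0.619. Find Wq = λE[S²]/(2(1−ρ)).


ρ = λ·E[S] = 20.39·0.044 = 0.8972
E[S²] = E[S]²(1+C_s²) = 0.044²·(1+0.619) = 0.003134
Wq = λ·E[S²]/(2(1−ρ)) = 20.39·0.003134/(2·0.1028) = 0.31073 hr

Final: 0.31073 hr


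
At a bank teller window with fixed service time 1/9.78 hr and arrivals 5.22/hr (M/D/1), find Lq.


ρ = 5.22/9.78 = 0.5337
M/D/1: Lq = ρ²/(2(1−ρ)) = 0.2849/(2·0.4663) = 0.30550

Final: 0.30550


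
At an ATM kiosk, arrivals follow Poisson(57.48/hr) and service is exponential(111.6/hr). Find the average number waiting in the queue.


ρ = 57.48/111.6 = 0.5151
Lq = ρ²/(1−ρ) = 0.2653/0.4849 = 0.5470

Final: 0.5470


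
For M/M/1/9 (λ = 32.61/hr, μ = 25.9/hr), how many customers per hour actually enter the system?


ρ = 1.2591; P_K = (1−ρ)ρ^9/(1−ρ^10) = 0.228598
λ_eff = λ(1 − P_K) = 32.61·(1 − 0.228598) = 32.61·0.771402 = 25.1554 /hr

Final: 25.1554 /hr


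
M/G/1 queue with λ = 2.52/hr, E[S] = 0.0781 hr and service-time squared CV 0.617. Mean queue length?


ρ = λ·E[S] = 2.52·0.0781 = 0.1968
Lq = ρ²(1+C_s²)/(2(1−ρ)) = 0.03873·(1+0.617)/(2·0.8032)
= 0.03873·1.6170/1.6064 = 0.03899

Final: 0.03899


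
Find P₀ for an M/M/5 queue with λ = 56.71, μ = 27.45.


a = λ/μ = 56.71/27.45 = 2.0659; ρ = a/c = 0.4132
Σ_{k=0}^{4} a^k/k! (terms k=0..4) = 1.00000 + 2.06594 + 2.13405 + 1.46961 + 0.75903 = 7.42862
Tail: a^5/(5!(1−ρ)) = 37.63453/(120·0.5868) = 0.53445
P₀ = 1/(7.42862 + 0.53445) = 1/7.96307 = 0.125580

Final: 0.125580


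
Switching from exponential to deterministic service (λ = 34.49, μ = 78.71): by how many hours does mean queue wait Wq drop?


ρ = 34.49/78.71 = 0.4382
Wq(M/M/1) = ρ/(μ−λ) = 0.4382/44.22 = 0.009909 hr
Wq(M/D/1) = ρ/(2(μ−λ)) = 0.004955 hr
Savings = 0.009909 − 0.004955 = 0.004955 hr

Final: 0.004955 hr


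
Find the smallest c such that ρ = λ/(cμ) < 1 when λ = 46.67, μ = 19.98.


Stability requires cμ > λ ⇔ c > λ/μ.
λ/μ = 46.67/19.98 = 2.3358
Minimum integer c = ⌊2.3358⌋ + 1 = 3
Check: 3·19.98 = 59.94 > 46.67, while 2·19.98 = 39.96 ≤ 46.67

Final: 3 servers


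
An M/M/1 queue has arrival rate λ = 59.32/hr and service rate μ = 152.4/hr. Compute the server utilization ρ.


ρ = λ/μ = 59.32/152.4 = 0.3892

Final: 0.3892


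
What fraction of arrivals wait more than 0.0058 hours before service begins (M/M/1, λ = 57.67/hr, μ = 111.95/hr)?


ρ = 57.67/111.95 = 0.5151
P(Wq > t) = ρ·e^{−(μ−λ)t} = 0.5151·e^{−0.3148}
= 0.5151·0.729917 = 0.376010

Final: 0.376010


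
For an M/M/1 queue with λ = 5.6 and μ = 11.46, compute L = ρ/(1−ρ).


ρ = λ/μ = 5.6/11.46 = 0.4887
L = ρ/(1−ρ) = 0.4887/(1 − 0.4887) = 0.4887/0.5113 = 0.9556

Final: 0.9556


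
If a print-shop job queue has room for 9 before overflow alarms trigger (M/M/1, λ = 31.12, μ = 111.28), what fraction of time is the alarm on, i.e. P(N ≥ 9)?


ρ = 31.12/111.28 = 0.2797
P(N ≥ n) = ρ^n = 0.2797^9 = 0.00001046

Final: 0.00001046


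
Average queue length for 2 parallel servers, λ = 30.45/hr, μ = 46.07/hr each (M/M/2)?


a = λ/μ = 0.6610; ρ = a/2 = 0.3305
P₀ = 0.503222
Lq = P₀·a^c·ρ / (c!·(1−ρ)²) = 0.503222·0.43686·0.3305/(2·0.44826)
= 0.08104

Final: 0.08104


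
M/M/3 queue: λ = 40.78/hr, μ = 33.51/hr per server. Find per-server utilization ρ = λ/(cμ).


ρ = λ/(cμ) = 40.78/(3·33.51) = 40.78/100.53 = 0.4057

Final: 0.4057


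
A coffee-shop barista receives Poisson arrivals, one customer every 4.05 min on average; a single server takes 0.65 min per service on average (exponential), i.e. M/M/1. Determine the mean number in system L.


λ = 60/4.05 = 14.8148 /hr
μ = 60/0.65 = 92.3077 /hr
ρ = λ/μ = 14.8148/92.3077 = 0.1605
L = ρ/(1−ρ) = 0.1605/0.8395 = 0.1912

Final: 0.1912


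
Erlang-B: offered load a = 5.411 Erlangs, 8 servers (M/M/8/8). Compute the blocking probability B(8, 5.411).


B(c,a) = (a^c/c!) / Σ_{k=0}^{c} a^k/k!
a^8/8! = 18.226352
Σ terms (k=0..8): 1.00000 + 5.41100 + 14.63946 + 26.40471 + 35.71897 + 38.65507 + 34.86043 + 26.94711 + 18.22635 = 201.863091
B = 18.226352/201.863091 = 0.090291

Final: 0.090291


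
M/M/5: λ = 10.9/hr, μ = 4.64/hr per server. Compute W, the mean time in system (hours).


a = 2.3491; ρ = 0.4698; P₀ = 0.093788
Lq = P₀·a^c·ρ/(c!(1−ρ)²) = 0.09346
Wq = Lq/λ = 0.09346/10.9 = 0.008574 hr
W = Wq + 1/μ = 0.008574 + 0.21552 = 0.22409 hr

Final: 0.22409 hr


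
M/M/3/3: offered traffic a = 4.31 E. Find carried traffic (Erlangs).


B(3,4.31) = 0.477557 (Erlang-B)
Carried load = a(1 − B) = 4.31·(1 − 0.477557) = 4.31·0.522443 = 2.2517 E

Final: 2.2517 Erlangs


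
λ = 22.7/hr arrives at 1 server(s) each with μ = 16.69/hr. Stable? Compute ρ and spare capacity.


Total capacity cμ = 1·16.69 = 16.69/hr
ρ = λ/(cμ) = 22.7/16.69 = 1.3601
Stable ⇔ ρ < 1: NO
Spare capacity = cμ − λ = 16.69 − 22.7 = -6.01/hr

Final: ρ = 1.3601; unstable; margin = -6.01/hr


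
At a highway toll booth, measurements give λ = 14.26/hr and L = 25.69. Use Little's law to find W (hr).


W = L/λ = 25.69/14.26 = 1.8015 hr

Final: 1.8015 hr


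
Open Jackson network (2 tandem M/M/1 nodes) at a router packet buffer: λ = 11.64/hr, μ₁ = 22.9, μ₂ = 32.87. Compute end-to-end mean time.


Each node sees arrival rate λ = 11.64/hr (tandem ⇒ throughput preserved).
W₁ = 1/(μ₁−λ) = 1/(22.9−11.64) = 0.08881 hr
W₂ = 1/(μ₂−λ) = 1/(32.87−11.64) = 0.04710 hr
W_total = W₁ + W₂ = 0.08881 + 0.04710 = 0.13591 hr

Final: 0.13591 hr


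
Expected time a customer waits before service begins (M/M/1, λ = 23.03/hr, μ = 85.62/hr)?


ρ = 23.03/85.62 = 0.2690
Wq = ρ/(μ−λ) = 0.2690/(85.62 − 23.03) = 0.2690/62.59 = 0.004297 hr

Final: 0.004297 hr


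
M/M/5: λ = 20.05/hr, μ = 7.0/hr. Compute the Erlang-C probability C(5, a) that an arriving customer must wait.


a = λ/μ = 2.8643; ρ = a/5 = 0.5729
P₀ = 0.054205 (from M/M/c formula)
C(c,a) = [a^c/(c!(1−ρ))]·P₀ = [192.78875/(120·0.4271)]·0.054205
= 3.76121·0.054205 = 0.203876

Final: 0.203876


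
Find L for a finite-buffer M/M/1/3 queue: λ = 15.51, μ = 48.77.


ρ = 15.51/48.77 = 0.3180
L = ρ[1 − (K+1)ρ^K + Kρ^(K+1)] / [(1−ρ)(1−ρ^(K+1))]
Numerator: 0.3180·(1 − 4·0.032165 + 3·0.010229) = 0.286866
Denominator: (0.6820)·(0.989771) = 0.675001
L = 0.286866/0.675001 = 0.4250

Final: 0.4250


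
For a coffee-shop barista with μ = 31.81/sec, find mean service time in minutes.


Mean service time = 1/μ = 1/31.81 second = 0.03144 second
In minutes: 0.03144 × 0.0166667 = 0.0005239 min

Final: 0.0005239 min


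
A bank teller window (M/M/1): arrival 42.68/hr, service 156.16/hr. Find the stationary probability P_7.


ρ = 42.68/156.16 = 0.2733
P_n = (1−ρ)·ρ^n = (1 − 0.2733)·0.2733^7 = 0.7267·0.0001139 = 0.00008278

Final: 0.00008278


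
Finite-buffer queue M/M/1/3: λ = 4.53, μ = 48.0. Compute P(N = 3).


ρ = λ/μ = 4.53/48.0 = 0.09438
P_K = (1−ρ)ρ^K/(1−ρ^(K+1)) = (0.9056·0.0008406)/(1 − 0.00007933)
= 0.0007612/0.999921 = 0.0007613

Final: 0.0007613


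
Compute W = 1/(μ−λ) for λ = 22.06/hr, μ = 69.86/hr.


W = 1/(μ−λ) = 1/(69.86 − 22.06) = 1/47.80 = 0.02092 hr

Final: 0.02092 hr


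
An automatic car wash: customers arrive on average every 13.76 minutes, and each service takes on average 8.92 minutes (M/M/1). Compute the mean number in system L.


λ = 60/13.76 = 4.3605 /hr
μ = 60/8.92 = 6.7265 /hr
ρ = λ/μ = 4.3605/6.7265 = 0.6483
L = ρ/(1−ρ) = 0.6483/0.3517 = 1.8430

Final: 1.8430


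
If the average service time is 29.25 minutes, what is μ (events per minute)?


μ = 1/(service time) in consistent units.
1 minute = 1 min, so μ = 1/29.25 = 0.03419 per minute

Final: 0.03419 /min


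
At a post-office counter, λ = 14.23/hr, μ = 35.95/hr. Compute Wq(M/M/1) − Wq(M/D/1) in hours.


ρ = 14.23/35.95 = 0.3958
Wq(M/M/1) = ρ/(μ−λ) = 0.3958/21.72 = 0.01822 hr
Wq(M/D/1) = ρ/(2(μ−λ)) = 0.009112 hr
Savings = 0.01822 − 0.009112 = 0.009112 hr

Final: 0.009112 hr


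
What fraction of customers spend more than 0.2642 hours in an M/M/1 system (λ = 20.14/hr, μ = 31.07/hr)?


W ~ Exponential(μ−λ) for M/M/1.
μ − λ = 31.07 − 20.14 = 10.9300
P(W > t) = e^{−(μ−λ)t} = e^{−2.8877} = 0.055704

Final: 0.055704


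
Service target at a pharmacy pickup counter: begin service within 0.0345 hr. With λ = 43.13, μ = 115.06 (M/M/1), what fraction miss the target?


ρ = 43.13/115.06 = 0.3748
P(Wq > t) = ρ·e^{−(μ−λ)t} = 0.3748·e^{−2.4816}
= 0.3748·0.083611 = 0.031341

Final: 0.031341


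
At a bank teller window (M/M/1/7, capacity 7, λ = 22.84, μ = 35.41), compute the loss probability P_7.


ρ = λ/μ = 22.84/35.41 = 0.6450
P_K = (1−ρ)ρ^K/(1−ρ^(K+1)) = (0.3550·0.046451)/(1 − 0.029961)
= 0.016489/0.970039 = 0.016999

Final: 0.016999


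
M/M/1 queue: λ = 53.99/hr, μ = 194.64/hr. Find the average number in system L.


ρ = λ/μ = 53.99/194.64 = 0.2774
L = ρ/(1−ρ) = 0.2774/(1 − 0.2774) = 0.2774/0.7226 = 0.3839

Final: 0.3839


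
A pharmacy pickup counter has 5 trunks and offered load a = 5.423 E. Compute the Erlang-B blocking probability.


B(c,a) = (a^c/c!) / Σ_{k=0}^{c} a^k/k!
a^5/5! = 39.085599
Σ terms (k=0..5): 1.00000 + 5.42300 + 14.70446 + 26.58077 + 36.03688 + 39.08560 = 122.830714
B = 39.085599/122.830714 = 0.318207

Final: 0.318207


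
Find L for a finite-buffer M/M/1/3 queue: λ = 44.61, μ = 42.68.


ρ = 44.61/42.68 = 1.0452
L = ρ[1 − (K+1)ρ^K + Kρ^(K+1)] / [(1−ρ)(1−ρ^(K+1))]
Numerator: 1.0452·(1 − 4·1.141888 + 3·1.193524) = 0.013610
Denominator: (-0.04522)·(-0.193524) = 0.008751
L = 0.013610/0.008751 = 1.5553

Final: 1.5553


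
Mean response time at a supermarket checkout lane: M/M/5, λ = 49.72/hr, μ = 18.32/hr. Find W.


a = 2.7140; ρ = 0.5428; P₀ = 0.063805
Lq = P₀·a^c·ρ/(c!(1−ρ)²) = 0.20329
Wq = Lq/λ = 0.20329/49.72 = 0.004089 hr
W = Wq + 1/μ = 0.004089 + 0.05459 = 0.05867 hr

Final: 0.05867 hr


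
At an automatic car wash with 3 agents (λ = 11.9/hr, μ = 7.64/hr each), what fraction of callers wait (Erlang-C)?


a = λ/μ = 1.5576; ρ = a/3 = 0.5192
P₀ = 0.196829 (from M/M/c formula)
C(c,a) = [a^c/(c!(1−ρ))]·P₀ = [3.77886/(6·0.4808)]·0.196829
= 1.30991·0.196829 = 0.257829

Final: 0.257829


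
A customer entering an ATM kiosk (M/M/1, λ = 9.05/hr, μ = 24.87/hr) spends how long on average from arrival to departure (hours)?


W = 1/(μ−λ) = 1/(24.87 − 9.05) = 1/15.82 = 0.06321 hr

Final: 0.06321 hr


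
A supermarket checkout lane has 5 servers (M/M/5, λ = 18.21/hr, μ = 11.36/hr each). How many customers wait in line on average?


a = λ/μ = 1.6030; ρ = a/5 = 0.3206
P₀ = 0.200834
Lq = P₀·a^c·ρ / (c!·(1−ρ)²) = 0.200834·10.58420·0.3206/(120·0.46159)
= 0.01230

Final: 0.01230


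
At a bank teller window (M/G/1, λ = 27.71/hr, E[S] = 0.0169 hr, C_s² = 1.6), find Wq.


ρ = λ·E[S] = 27.71·0.0169 = 0.4683
E[S²] = E[S]²(1+C_s²) = 0.0169²·(1+1.6) = 0.0007426
Wq = λ·E[S²]/(2(1−ρ)) = 27.71·0.0007426/(2·0.5317) = 0.01935 hr

Final: 0.01935 hr


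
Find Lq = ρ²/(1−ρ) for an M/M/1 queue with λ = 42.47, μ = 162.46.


ρ = 42.47/162.46 = 0.2614
Lq = ρ²/(1−ρ) = 0.06834/0.7386 = 0.09253

Final: 0.09253


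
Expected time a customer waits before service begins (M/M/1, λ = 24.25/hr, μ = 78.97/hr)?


ρ = 24.25/78.97 = 0.3071
Wq = ρ/(μ−λ) = 0.3071/(78.97 − 24.25) = 0.3071/54.72 = 0.005612 hr

Final: 0.005612 hr


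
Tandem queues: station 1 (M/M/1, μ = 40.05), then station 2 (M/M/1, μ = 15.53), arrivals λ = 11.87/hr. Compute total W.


Each node sees arrival rate λ = 11.87/hr (tandem ⇒ throughput preserved).
W₁ = 1/(μ₁−λ) = 1/(40.05−11.87) = 0.03549 hr
W₂ = 1/(μ₂−λ) = 1/(15.53−11.87) = 0.27322 hr
W_total = W₁ + W₂ = 0.03549 + 0.27322 = 0.30871 hr

Final: 0.30871 hr


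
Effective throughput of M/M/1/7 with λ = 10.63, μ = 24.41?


ρ = 0.4355; P_K = (1−ρ)ρ^7/(1−ρ^8) = 0.001679
λ_eff = λ(1 − P_K) = 10.63·(1 − 0.001679) = 10.63·0.998321 = 10.6122 /hr

Final: 10.6122 /hr


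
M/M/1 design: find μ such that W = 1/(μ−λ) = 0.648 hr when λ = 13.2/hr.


W = 1/(μ−λ) ⇒ μ − λ = 1/W = 1/0.648 = 1.5432
μ = λ + 1/W = 13.2 + 1.5432 = 14.7432 per hr

Final: 14.7432 /hr


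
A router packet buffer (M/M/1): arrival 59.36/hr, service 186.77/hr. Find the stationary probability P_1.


ρ = 59.36/186.77 = 0.3178
P_n = (1−ρ)·ρ^n = (1 − 0.3178)·0.3178^1 = 0.6822·0.317824 = 0.216812

Final: 0.216812


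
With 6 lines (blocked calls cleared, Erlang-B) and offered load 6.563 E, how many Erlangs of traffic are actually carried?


B(6,6.563) = 0.303270 (Erlang-B)
Carried load = a(1 − B) = 6.563·(1 − 0.303270) = 6.563·0.696730 = 4.5726 E

Final: 4.5726 Erlangs


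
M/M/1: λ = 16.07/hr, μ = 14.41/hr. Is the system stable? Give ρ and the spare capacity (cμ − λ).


Total capacity cμ = 1·14.41 = 14.41/hr
ρ = λ/(cμ) = 16.07/14.41 = 1.1152
Stable ⇔ ρ < 1: NO
Spare capacity = cμ − λ = 14.41 − 16.07 = -1.66/hr

Final: ρ = 1.1152; unstable; margin = -1.66/hr


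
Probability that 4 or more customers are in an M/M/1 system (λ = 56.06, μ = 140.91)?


ρ = 56.06/140.91 = 0.3978
P(N ≥ n) = ρ^n = 0.3978^4 = 0.025052

Final: 0.025052


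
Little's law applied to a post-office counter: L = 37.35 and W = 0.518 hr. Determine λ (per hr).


λ = L/W = 37.35/0.518 = 72.1042 /hr

Final: 72.1042 /hr


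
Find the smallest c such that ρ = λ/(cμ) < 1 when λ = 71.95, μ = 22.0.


Stability requires cμ > λ ⇔ c > λ/μ.
λ/μ = 71.95/22.0 = 3.2705
Minimum integer c = ⌊3.2705⌋ + 1 = 4
Check: 4·22.0 = 88.00 > 71.95, while 3·22.0 = 66.00 ≤ 71.95

Final: 4 servers


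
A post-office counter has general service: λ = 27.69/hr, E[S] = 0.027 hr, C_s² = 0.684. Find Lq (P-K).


ρ = λ·E[S] = 27.69·0.027 = 0.7476
Lq = ρ²(1+C_s²)/(2(1−ρ)) = 0.5590·(1+0.684)/(2·0.2524)
= 0.5590·1.6840/0.5047 = 1.86487

Final: 1.86487


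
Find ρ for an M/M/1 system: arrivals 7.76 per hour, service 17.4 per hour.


ρ = λ/μ = 7.76/17.4 = 0.4460

Final: 0.4460


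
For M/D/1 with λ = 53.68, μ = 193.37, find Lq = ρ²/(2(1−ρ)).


ρ = 53.68/193.37 = 0.2776
M/D/1: Lq = ρ²/(2(1−ρ)) = 0.07706/(2·0.7224) = 0.05334

Final: 0.05334


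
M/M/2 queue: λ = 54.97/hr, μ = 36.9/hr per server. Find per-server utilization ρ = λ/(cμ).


ρ = λ/(cμ) = 54.97/(2·36.9) = 54.97/73.80 = 0.7449

Final: 0.7449


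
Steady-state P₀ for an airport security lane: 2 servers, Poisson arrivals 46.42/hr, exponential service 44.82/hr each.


a = λ/μ = 46.42/44.82 = 1.0357; ρ = a/c = 0.5178
Σ_{k=0}^{1} a^k/k! (terms k=0..1) = 1.00000 + 1.03570 = 2.03570
Tail: a^2/(2!(1−ρ)) = 1.07267/(2·0.4822) = 1.11238
P₀ = 1/(2.03570 + 1.11238) = 1/3.14808 = 0.317654

Final: 0.317654


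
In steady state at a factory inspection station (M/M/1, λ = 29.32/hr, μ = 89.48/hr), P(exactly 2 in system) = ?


ρ = 29.32/89.48 = 0.3277
P_n = (1−ρ)·ρ^n = (1 − 0.3277)·0.3277^2 = 0.6723·0.107368 = 0.072187

Final: 0.072187


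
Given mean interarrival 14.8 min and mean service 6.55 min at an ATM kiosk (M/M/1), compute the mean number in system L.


λ = 60/14.8 = 4.0541 /hr
μ = 60/6.55 = 9.1603 /hr
ρ = λ/μ = 4.0541/9.1603 = 0.4426
L = ρ/(1−ρ) = 0.4426/0.5574 = 0.7939

Final: 0.7939


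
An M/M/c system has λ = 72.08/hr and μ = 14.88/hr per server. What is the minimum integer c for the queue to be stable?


Stability requires cμ > λ ⇔ c > λ/μ.
λ/μ = 72.08/14.88 = 4.8441
Minimum integer c = ⌊4.8441⌋ + 1 = 5
Check: 5·14.88 = 74.40 > 72.08, while 4·14.88 = 59.52 ≤ 72.08

Final: 5 servers


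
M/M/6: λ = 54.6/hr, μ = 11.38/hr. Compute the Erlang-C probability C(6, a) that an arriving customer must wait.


a = λ/μ = 4.7979; ρ = a/6 = 0.7996
P₀ = 0.006115 (from M/M/c formula)
C(c,a) = [a^c/(c!(1−ρ))]·P₀ = [12198.38353/(720·0.2004)]·0.006115
= 84.56238·0.006115 = 0.517060

Final: 0.517060


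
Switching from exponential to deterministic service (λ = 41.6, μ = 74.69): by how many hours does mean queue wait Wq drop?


ρ = 41.6/74.69 = 0.5570
Wq(M/M/1) = ρ/(μ−λ) = 0.5570/33.09 = 0.01683 hr
Wq(M/D/1) = ρ/(2(μ−λ)) = 0.008416 hr
Savings = 0.01683 − 0.008416 = 0.008416 hr

Final: 0.008416 hr


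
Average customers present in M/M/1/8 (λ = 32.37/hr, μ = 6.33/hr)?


ρ = 32.37/6.33 = 5.1137
L = ρ[1 − (K+1)ρ^K + Kρ^(K+1)] / [(1−ρ)(1−ρ^(K+1))]
Numerator: 5.1137·(1 − 9·467640.283453 + 8·2391392.729129) = 76309233.764106
Denominator: (-4.1137)·(-2391391.729129) = 9837573.558692
L = 76309233.764106/9837573.558692 = 7.7569

Final: 7.7569


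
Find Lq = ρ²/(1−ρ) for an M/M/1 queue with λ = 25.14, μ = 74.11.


ρ = 25.14/74.11 = 0.3392
Lq = ρ²/(1−ρ) = 0.1151/0.6608 = 0.1742

Final: 0.1742


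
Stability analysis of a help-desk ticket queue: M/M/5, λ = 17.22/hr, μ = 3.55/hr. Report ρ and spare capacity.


Total capacity cμ = 5·3.55 = 17.75/hr
ρ = λ/(cμ) = 17.22/17.75 = 0.9701
Stable ⇔ ρ < 1: YES
Spare capacity = cμ − λ = 17.75 − 17.22 = 0.53/hr

Final: ρ = 0.9701; stable; margin = 0.53/hr


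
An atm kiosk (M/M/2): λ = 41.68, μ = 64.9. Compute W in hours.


a = 0.6422; ρ = 0.3211; P₀ = 0.513879
Lq = P₀·a^c·ρ/(c!(1−ρ)²) = 0.07383
Wq = Lq/λ = 0.07383/41.68 = 0.001771 hr
W = Wq + 1/μ = 0.001771 + 0.01541 = 0.01718 hr

Final: 0.01718 hr


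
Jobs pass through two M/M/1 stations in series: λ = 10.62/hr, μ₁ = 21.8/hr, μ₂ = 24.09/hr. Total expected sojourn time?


Each node sees arrival rate λ = 10.62/hr (tandem ⇒ throughput preserved).
W₁ = 1/(μ₁−λ) = 1/(21.8−10.62) = 0.08945 hr
W₂ = 1/(μ₂−λ) = 1/(24.09−10.62) = 0.07424 hr
W_total = W₁ + W₂ = 0.08945 + 0.07424 = 0.16368 hr

Final: 0.16368 hr


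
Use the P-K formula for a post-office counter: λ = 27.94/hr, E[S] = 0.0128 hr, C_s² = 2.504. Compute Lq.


ρ = λ·E[S] = 27.94·0.0128 = 0.3576
Lq = ρ²(1+C_s²)/(2(1−ρ)) = 0.1279·(1+2.504)/(2·0.6424)
= 0.1279·3.5040/1.2847 = 0.34884

Final: 0.34884


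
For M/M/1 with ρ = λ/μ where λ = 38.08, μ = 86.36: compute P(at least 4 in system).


ρ = 38.08/86.36 = 0.4409
P(N ≥ n) = ρ^n = 0.4409^4 = 0.037804

Final: 0.037804


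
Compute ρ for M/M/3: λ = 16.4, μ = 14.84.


ρ = λ/(cμ) = 16.4/(3·14.84) = 16.4/44.52 = 0.3684

Final: 0.3684


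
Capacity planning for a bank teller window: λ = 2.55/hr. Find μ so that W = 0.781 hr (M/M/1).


W = 1/(μ−λ) ⇒ μ − λ = 1/W = 1/0.781 = 1.2804
μ = λ + 1/W = 2.55 + 1.2804 = 3.8304 per hr

Final: 3.8304 /hr


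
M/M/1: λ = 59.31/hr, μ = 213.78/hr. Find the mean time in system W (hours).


W = 1/(μ−λ) = 1/(213.78 − 59.31) = 1/154.47 = 0.006474 hr

Final: 0.006474 hr


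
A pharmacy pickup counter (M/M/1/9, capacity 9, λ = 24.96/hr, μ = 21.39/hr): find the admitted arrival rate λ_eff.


ρ = 1.1669; P_K = (1−ρ)ρ^9/(1−ρ^10) = 0.181885
λ_eff = λ(1 − P_K) = 24.96·(1 − 0.181885) = 24.96·0.818115 = 20.4202 /hr

Final: 20.4202 /hr


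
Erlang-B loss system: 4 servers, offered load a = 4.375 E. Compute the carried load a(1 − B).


B(4,4.375) = 0.345622 (Erlang-B)
Carried load = a(1 − B) = 4.375·(1 − 0.345622) = 4.375·0.654378 = 2.8629 E

Final: 2.8629 Erlangs


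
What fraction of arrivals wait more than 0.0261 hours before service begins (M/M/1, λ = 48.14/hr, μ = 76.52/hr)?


ρ = 48.14/76.52 = 0.6291
P(Wq > t) = ρ·e^{−(μ−λ)t} = 0.6291·e^{−0.7407}
= 0.6291·0.476771 = 0.299945

Final: 0.299945


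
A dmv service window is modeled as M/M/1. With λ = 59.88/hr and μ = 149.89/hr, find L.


ρ = λ/μ = 59.88/149.89 = 0.3995
L = ρ/(1−ρ) = 0.3995/(1 − 0.3995) = 0.3995/0.6005 = 0.6653

Final: 0.6653


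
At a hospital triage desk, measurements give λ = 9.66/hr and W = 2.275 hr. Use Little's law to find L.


L = λW = 9.66·2.275 = 21.9765

Final: 21.9765


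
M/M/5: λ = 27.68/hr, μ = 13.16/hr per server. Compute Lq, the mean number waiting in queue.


a = λ/μ = 2.1033; ρ = a/5 = 0.4207
P₀ = 0.120862
Lq = P₀·a^c·ρ / (c!·(1−ρ)²) = 0.120862·41.16717·0.4207/(120·0.33562)
= 0.05197

Final: 0.05197


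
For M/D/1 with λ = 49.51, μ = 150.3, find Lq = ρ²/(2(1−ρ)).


ρ = 49.51/150.3 = 0.3294
M/D/1: Lq = ρ²/(2(1−ρ)) = 0.1085/(2·0.6706) = 0.08091

Final: 0.08091


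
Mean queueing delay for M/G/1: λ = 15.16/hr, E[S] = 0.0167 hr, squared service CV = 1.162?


ρ = λ·E[S] = 15.16·0.0167 = 0.2532
E[S²] = E[S]²(1+C_s²) = 0.0167²·(1+1.162) = 0.0006030
Wq = λ·E[S²]/(2(1−ρ)) = 15.16·0.0006030/(2·0.7468) = 0.006120 hr

Final: 0.006120 hr


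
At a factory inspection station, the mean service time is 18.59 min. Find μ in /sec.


μ = 1/(service time) in consistent units.
1 second = 0.0166667 min, so μ = 0.0166667/18.59 = 0.0008965 per second

Final: 0.0008965 /sec


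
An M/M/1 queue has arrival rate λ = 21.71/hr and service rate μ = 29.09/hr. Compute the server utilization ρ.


ρ = λ/μ = 21.71/29.09 = 0.7463

Final: 0.7463


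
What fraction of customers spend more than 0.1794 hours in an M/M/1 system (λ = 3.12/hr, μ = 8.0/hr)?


W ~ Exponential(μ−λ) for M/M/1.
μ − λ = 8.0 − 3.12 = 4.8800
P(W > t) = e^{−(μ−λ)t} = e^{−0.8755} = 0.416665

Final: 0.416665


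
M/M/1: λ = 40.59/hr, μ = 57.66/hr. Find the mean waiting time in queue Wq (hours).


ρ = 40.59/57.66 = 0.7040
Wq = ρ/(μ−λ) = 0.7040/(57.66 − 40.59) = 0.7040/17.07 = 0.04124 hr

Final: 0.04124 hr


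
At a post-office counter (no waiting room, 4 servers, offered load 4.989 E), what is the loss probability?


B(c,a) = (a^c/c!) / Σ_{k=0}^{c} a^k/k!
a^4/4! = 25.813255
Σ terms (k=0..4): 1.00000 + 4.98900 + 12.44506 + 20.69614 + 25.81326 = 64.943451
B = 25.813255/64.943451 = 0.397473

Final: 0.397473


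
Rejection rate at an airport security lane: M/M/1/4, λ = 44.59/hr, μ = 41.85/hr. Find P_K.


ρ = λ/μ = 44.59/41.85 = 1.0655
P_K = (1−ρ)ρ^K/(1−ρ^(K+1)) = (-0.06547·1.288748)/(1 − 1.373125)
= -0.084377/-0.373125 = 0.226136

Final: 0.226136


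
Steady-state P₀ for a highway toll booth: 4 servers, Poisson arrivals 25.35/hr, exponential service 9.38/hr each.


a = λ/μ = 25.35/9.38 = 2.7026; ρ = a/c = 0.6756
Σ_{k=0}^{3} a^k/k! (terms k=0..3) = 1.00000 + 2.70256 + 3.65191 + 3.28984 = 10.64431
Tail: a^4/(4!(1−ρ)) = 53.34583/(24·0.3244) = 6.85270
P₀ = 1/(10.64431 + 6.85270) = 1/17.49700 = 0.057153

Final: 0.057153


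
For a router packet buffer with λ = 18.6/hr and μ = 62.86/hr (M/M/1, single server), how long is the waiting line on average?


ρ = 18.6/62.86 = 0.2959
Lq = ρ²/(1−ρ) = 0.08755/0.7041 = 0.1243

Final: 0.1243


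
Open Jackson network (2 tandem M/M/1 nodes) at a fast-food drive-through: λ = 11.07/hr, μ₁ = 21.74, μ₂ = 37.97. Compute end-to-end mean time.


Each node sees arrival rate λ = 11.07/hr (tandem ⇒ throughput preserved).
W₁ = 1/(μ₁−λ) = 1/(21.74−11.07) = 0.09372 hr
W₂ = 1/(μ₂−λ) = 1/(37.97−11.07) = 0.03717 hr
W_total = W₁ + W₂ = 0.09372 + 0.03717 = 0.13090 hr

Final: 0.13090 hr


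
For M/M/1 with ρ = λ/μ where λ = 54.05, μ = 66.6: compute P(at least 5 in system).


ρ = 54.05/66.6 = 0.8116
P(N ≥ n) = ρ^n = 0.8116^5 = 0.352052

Final: 0.352052


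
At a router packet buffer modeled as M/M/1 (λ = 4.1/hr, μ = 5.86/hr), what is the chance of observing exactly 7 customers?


ρ = 4.1/5.86 = 0.6997
P_n = (1−ρ)·ρ^n = (1 − 0.6997)·0.6997^7 = 0.3003·0.082074 = 0.024650

Final: 0.024650


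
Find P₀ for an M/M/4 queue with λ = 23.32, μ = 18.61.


a = λ/μ = 23.32/18.61 = 1.2531; ρ = a/c = 0.3133
Σ_{k=0}^{3} a^k/k! (terms k=0..3) = 1.00000 + 1.25309 + 0.78512 + 0.32794 = 3.36615
Tail: a^4/(4!(1−ρ)) = 2.46563/(24·0.6867) = 0.14960
P₀ = 1/(3.36615 + 0.14960) = 1/3.51575 = 0.284435

Final: 0.284435


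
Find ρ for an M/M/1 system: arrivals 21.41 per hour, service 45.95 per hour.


ρ = λ/μ = 21.41/45.95 = 0.4659

Final: 0.4659


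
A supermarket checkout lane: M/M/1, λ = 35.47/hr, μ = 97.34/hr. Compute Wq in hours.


ρ = 35.47/97.34 = 0.3644
Wq = ρ/(μ−λ) = 0.3644/(97.34 − 35.47) = 0.3644/61.87 = 0.005890 hr

Final: 0.005890 hr


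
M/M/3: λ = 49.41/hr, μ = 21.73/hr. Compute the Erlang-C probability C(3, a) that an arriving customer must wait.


a = λ/μ = 2.2738; ρ = a/3 = 0.7579
P₀ = 0.071667 (from M/M/c formula)
C(c,a) = [a^c/(c!(1−ρ))]·P₀ = [11.75616/(6·0.2421)]·0.071667
= 8.09446·0.071667 = 0.580107

Final: 0.580107


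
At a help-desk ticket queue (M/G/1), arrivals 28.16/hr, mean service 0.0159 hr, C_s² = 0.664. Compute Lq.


ρ = λ·E[S] = 28.16·0.0159 = 0.4477
Lq = ρ²(1+C_s²)/(2(1−ρ)) = 0.2005·(1+0.664)/(2·0.5523)
= 0.2005·1.6640/1.1045 = 0.30202

Final: 0.30202


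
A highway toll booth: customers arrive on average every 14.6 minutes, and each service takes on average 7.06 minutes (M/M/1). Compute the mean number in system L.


λ = 60/14.6 = 4.1096 /hr
μ = 60/7.06 = 8.4986 /hr
ρ = λ/μ = 4.1096/8.4986 = 0.4836
L = ρ/(1−ρ) = 0.4836/0.5164 = 0.9363

Final: 0.9363


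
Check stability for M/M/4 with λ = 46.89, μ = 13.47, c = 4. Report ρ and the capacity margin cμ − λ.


Total capacity cμ = 4·13.47 = 53.88/hr
ρ = λ/(cμ) = 46.89/53.88 = 0.8703
Stable ⇔ ρ < 1: YES
Spare capacity = cμ − λ = 53.88 − 46.89 = 6.99/hr

Final: ρ = 0.8703; stable; margin = 6.99/hr


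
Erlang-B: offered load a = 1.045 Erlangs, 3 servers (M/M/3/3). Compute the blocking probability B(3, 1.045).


B(c,a) = (a^c/c!) / Σ_{k=0}^{c} a^k/k!
a^3/3! = 0.190194
Σ terms (k=0..3): 1.00000 + 1.04500 + 0.54601 + 0.19019 = 2.781207
B = 0.190194/2.781207 = 0.068386

Final: 0.068386


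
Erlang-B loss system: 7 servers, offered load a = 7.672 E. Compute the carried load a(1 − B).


B(7,7.672) = 0.289333 (Erlang-B)
Carried load = a(1 − B) = 7.672·(1 − 0.289333) = 7.672·0.710667 = 5.4522 E

Final: 5.4522 Erlangs


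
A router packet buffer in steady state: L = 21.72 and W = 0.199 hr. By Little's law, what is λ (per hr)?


λ = L/W = 21.72/0.199 = 109.1457 /hr

Final: 109.1457 /hr


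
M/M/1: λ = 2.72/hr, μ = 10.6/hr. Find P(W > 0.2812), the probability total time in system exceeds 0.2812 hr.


W ~ Exponential(μ−λ) for M/M/1.
μ − λ = 10.6 − 2.72 = 7.8800
P(W > t) = e^{−(μ−λ)t} = e^{−2.2159} = 0.109060

Final: 0.109060


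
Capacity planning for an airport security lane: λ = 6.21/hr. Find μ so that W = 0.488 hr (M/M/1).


W = 1/(μ−λ) ⇒ μ − λ = 1/W = 1/0.488 = 2.0492
μ = λ + 1/W = 6.21 + 2.0492 = 8.2592 per hr

Final: 8.2592 /hr


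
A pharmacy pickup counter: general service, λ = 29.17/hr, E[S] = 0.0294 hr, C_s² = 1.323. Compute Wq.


ρ = λ·E[S] = 29.17·0.0294 = 0.8576
E[S²] = E[S]²(1+C_s²) = 0.0294²·(1+1.323) = 0.002008
Wq = λ·E[S²]/(2(1−ρ)) = 29.17·0.002008/(2·0.1424) = 0.20565 hr

Final: 0.20565 hr


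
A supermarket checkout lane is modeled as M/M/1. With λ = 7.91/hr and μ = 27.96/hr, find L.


ρ = λ/μ = 7.91/27.96 = 0.2829
L = ρ/(1−ρ) = 0.2829/(1 − 0.2829) = 0.2829/0.7171 = 0.3945

Final: 0.3945


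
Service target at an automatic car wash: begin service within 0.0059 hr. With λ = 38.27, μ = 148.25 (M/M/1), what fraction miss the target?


ρ = 38.27/148.25 = 0.2581
P(Wq > t) = ρ·e^{−(μ−λ)t} = 0.2581·e^{−0.6489}
= 0.2581·0.522630 = 0.134914

Final: 0.134914


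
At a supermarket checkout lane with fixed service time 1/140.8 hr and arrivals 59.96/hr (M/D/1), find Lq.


ρ = 59.96/140.8 = 0.4259
M/D/1: Lq = ρ²/(2(1−ρ)) = 0.1814/(2·0.5741) = 0.15793

Final: 0.15793


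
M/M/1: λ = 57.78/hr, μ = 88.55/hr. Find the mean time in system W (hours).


W = 1/(μ−λ) = 1/(88.55 − 57.78) = 1/30.77 = 0.03250 hr

Final: 0.03250 hr


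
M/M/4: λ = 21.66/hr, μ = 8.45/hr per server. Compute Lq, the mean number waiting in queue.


a = λ/μ = 2.5633; ρ = a/4 = 0.6408
P₀ = 0.068194
Lq = P₀·a^c·ρ / (c!·(1−ρ)²) = 0.068194·43.17248·0.6408/(24·0.12900)
= 0.60937

Final: 0.60937


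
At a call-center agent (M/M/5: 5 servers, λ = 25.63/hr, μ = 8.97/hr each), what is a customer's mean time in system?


a = 2.8573; ρ = 0.5715; P₀ = 0.054621
Lq = P₀·a^c·ρ/(c!(1−ρ)²) = 0.26975
Wq = Lq/λ = 0.26975/25.63 = 0.01052 hr
W = Wq + 1/μ = 0.01052 + 0.11148 = 0.12201 hr

Final: 0.12201 hr


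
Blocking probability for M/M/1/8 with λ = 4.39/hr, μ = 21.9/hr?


ρ = λ/μ = 4.39/21.9 = 0.2005
P_K = (1−ρ)ρ^K/(1−ρ^(K+1)) = (0.7995·0.000002607)/(1 − 0.0000005226)
= 0.000002085/0.999999 = 0.000002085

Final: 0.000002085


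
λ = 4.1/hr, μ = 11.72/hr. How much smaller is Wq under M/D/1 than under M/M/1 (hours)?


ρ = 4.1/11.72 = 0.3498
Wq(M/M/1) = ρ/(μ−λ) = 0.3498/7.62 = 0.04591 hr
Wq(M/D/1) = ρ/(2(μ−λ)) = 0.02295 hr
Savings = 0.04591 − 0.02295 = 0.02295 hr

Final: 0.02295 hr


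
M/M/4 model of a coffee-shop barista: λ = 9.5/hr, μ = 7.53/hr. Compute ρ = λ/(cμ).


ρ = λ/(cμ) = 9.5/(4·7.53) = 9.5/30.12 = 0.3154

Final: 0.3154


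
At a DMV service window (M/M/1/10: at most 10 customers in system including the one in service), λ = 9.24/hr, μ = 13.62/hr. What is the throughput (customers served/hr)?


ρ = 0.6784; P_K = (1−ρ)ρ^10/(1−ρ^11) = 0.006736
λ_eff = λ(1 − P_K) = 9.24·(1 − 0.006736) = 9.24·0.993264 = 9.1778 /hr

Final: 9.1778 /hr


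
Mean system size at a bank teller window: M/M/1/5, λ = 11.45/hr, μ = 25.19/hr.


ρ = 11.45/25.19 = 0.4545
L = ρ[1 − (K+1)ρ^K + Kρ^(K+1)] / [(1−ρ)(1−ρ^(K+1))]
Numerator: 0.4545·(1 − 6·0.019404 + 5·0.008820) = 0.421671
Denominator: (0.5455)·(0.991180) = 0.540644
L = 0.421671/0.540644 = 0.7799

Final: 0.7799


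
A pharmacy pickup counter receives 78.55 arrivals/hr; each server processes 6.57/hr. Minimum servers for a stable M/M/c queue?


Stability requires cμ > λ ⇔ c > λ/μ.
λ/μ = 78.55/6.57 = 11.9559
Minimum integer c = ⌊11.9559⌋ + 1 = 12
Check: 12·6.57 = 78.84 > 78.55, while 11·6.57 = 72.27 ≤ 78.55

Final: 12 servers


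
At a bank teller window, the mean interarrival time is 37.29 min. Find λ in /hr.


λ = 1/(interarrival time) in consistent units.
1 hour = 60 min, so λ = 60/37.29 = 1.6090 per hour

Final: 1.6090 /hr


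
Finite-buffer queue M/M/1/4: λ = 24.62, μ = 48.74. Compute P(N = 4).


ρ = λ/μ = 24.62/48.74 = 0.5051
P_K = (1−ρ)ρ^K/(1−ρ^(K+1)) = (0.4949·0.065104)/(1 − 0.032886)
= 0.032218/0.967114 = 0.033314

Final: 0.033314


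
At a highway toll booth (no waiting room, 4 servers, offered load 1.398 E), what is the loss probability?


B(c,a) = (a^c/c!) / Σ_{k=0}^{c} a^k/k!
a^4/4! = 0.159154
Σ terms (k=0..4): 1.00000 + 1.39800 + 0.97720 + 0.45538 + 0.15915 = 3.989732
B = 0.159154/3.989732 = 0.039891

Final: 0.039891


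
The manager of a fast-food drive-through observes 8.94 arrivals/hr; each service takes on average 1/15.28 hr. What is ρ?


ρ = λ/μ = 8.94/15.28 = 0.5851

Final: 0.5851


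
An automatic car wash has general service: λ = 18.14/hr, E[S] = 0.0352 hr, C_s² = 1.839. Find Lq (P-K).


ρ = λ·E[S] = 18.14·0.0352 = 0.6385
Lq = ρ²(1+C_s²)/(2(1−ρ)) = 0.4077·(1+1.839)/(2·0.3615)
= 0.4077·2.8390/0.7229 = 1.60111

Final: 1.60111


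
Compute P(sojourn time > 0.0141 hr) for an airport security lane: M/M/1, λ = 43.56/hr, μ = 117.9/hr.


W ~ Exponential(μ−λ) for M/M/1.
μ − λ = 117.9 − 43.56 = 74.3400
P(W > t) = e^{−(μ−λ)t} = e^{−1.0482} = 0.350570

Final: 0.350570


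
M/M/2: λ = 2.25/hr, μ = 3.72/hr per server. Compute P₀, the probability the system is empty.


a = λ/μ = 2.25/3.72 = 0.6048; ρ = a/c = 0.3024
Σ_{k=0}^{1} a^k/k! (terms k=0..1) = 1.00000 + 0.60484 = 1.60484
Tail: a^2/(2!(1−ρ)) = 0.36583/(2·0.6976) = 0.26221
P₀ = 1/(1.60484 + 0.26221) = 1/1.86705 = 0.535604

Final: 0.535604


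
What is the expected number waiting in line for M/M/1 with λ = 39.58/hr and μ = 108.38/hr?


ρ = 39.58/108.38 = 0.3652
Lq = ρ²/(1−ρ) = 0.1334/0.6348 = 0.2101

Final: 0.2101


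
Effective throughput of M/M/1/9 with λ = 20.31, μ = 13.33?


ρ = 1.5236; P_K = (1−ρ)ρ^9/(1−ρ^10) = 0.348847
λ_eff = λ(1 − P_K) = 20.31·(1 − 0.348847) = 20.31·0.651153 = 13.2249 /hr

Final: 13.2249 /hr


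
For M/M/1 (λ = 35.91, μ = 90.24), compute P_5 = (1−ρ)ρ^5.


ρ = 35.91/90.24 = 0.3979
P_n = (1−ρ)·ρ^n = (1 − 0.3979)·0.3979^5 = 0.6021·0.009979 = 0.006008

Final: 0.006008


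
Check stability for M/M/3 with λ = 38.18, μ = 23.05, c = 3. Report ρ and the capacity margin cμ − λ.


Total capacity cμ = 3·23.05 = 69.15/hr
ρ = λ/(cμ) = 38.18/69.15 = 0.5521
Stable ⇔ ρ < 1: YES
Spare capacity = cμ − λ = 69.15 − 38.18 = 30.97/hr

Final: ρ = 0.5521; stable; margin = 30.97/hr


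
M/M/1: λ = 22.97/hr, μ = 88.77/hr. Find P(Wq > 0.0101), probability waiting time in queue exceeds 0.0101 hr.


ρ = 22.97/88.77 = 0.2588
P(Wq > t) = ρ·e^{−(μ−λ)t} = 0.2588·e^{−0.6646}
= 0.2588·0.514490 = 0.133129

Final: 0.133129


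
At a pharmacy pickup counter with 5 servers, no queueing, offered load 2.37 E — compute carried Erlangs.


B(5,2.37) = 0.060292 (Erlang-B)
Carried load = a(1 − B) = 2.37·(1 − 0.060292) = 2.37·0.939708 = 2.2271 E

Final: 2.2271 Erlangs


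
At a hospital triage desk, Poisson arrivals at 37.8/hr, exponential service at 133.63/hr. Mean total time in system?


W = 1/(μ−λ) = 1/(133.63 − 37.8) = 1/95.83 = 0.01044 hr

Final: 0.01044 hr


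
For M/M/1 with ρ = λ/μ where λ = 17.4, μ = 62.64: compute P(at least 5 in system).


ρ = 17.4/62.64 = 0.2778
P(N ≥ n) = ρ^n = 0.2778^5 = 0.001654

Final: 0.001654


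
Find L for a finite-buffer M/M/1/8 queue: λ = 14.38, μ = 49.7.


ρ = 14.38/49.7 = 0.2893
L = ρ[1 − (K+1)ρ^K + Kρ^(K+1)] / [(1−ρ)(1−ρ^(K+1))]
Numerator: 0.2893·(1 − 9·0.00004912 + 8·0.00001421) = 0.289241
Denominator: (0.7107)·(0.999986) = 0.710654
L = 0.289241/0.710654 = 0.4070

Final: 0.4070


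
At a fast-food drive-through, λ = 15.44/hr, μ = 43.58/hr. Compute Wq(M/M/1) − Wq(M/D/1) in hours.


ρ = 15.44/43.58 = 0.3543
Wq(M/M/1) = ρ/(μ−λ) = 0.3543/28.14 = 0.01259 hr
Wq(M/D/1) = ρ/(2(μ−λ)) = 0.006295 hr
Savings = 0.01259 − 0.006295 = 0.006295 hr

Final: 0.006295 hr


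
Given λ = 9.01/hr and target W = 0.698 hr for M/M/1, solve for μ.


W = 1/(μ−λ) ⇒ μ − λ = 1/W = 1/0.698 = 1.4327
μ = λ + 1/W = 9.01 + 1.4327 = 10.4427 per hr

Final: 10.4427 /hr


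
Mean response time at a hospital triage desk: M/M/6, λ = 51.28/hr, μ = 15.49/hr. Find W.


a = 3.3105; ρ = 0.5518; P₀ = 0.035418
Lq = P₀·a^c·ρ/(c!(1−ρ)²) = 0.17782
Wq = Lq/λ = 0.17782/51.28 = 0.003468 hr
W = Wq + 1/μ = 0.003468 + 0.06456 = 0.06803 hr

Final: 0.06803 hr


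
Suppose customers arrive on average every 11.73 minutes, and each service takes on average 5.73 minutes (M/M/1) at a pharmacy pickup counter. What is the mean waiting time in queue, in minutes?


λ = 60/11.73 = 5.1151 /hr
μ = 60/5.73 = 10.4712 /hr
ρ = λ/μ = 5.1151/10.4712 = 0.4885
Wq = ρ/(μ−λ) = 0.4885/(10.4712−5.1151) = 0.09120 hr
In minutes: 0.09120·60 = 5.472 min

Final: 5.472 min
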